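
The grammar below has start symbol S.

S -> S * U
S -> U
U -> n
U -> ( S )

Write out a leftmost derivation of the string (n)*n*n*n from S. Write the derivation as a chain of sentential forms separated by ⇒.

S ⇒ S*U ⇒ S*U*U ⇒ S*U*U*U ⇒ U*U*U*U ⇒ (S)*U*U*U ⇒ (U)*U*U*U ⇒ (n)*U*U*U ⇒ (n)*n*U*U ⇒ (n)*n*n*U ⇒ (n)*n*n*n

S ⇒ S*U   [S -> S * U]
S*U ⇒ S*U*U   [S -> S * U]
S*U*U ⇒ S*U*U*U   [S -> S * U]
S*U*U*U ⇒ U*U*U*U   [S -> U]
U*U*U*U ⇒ (S)*U*U*U   [U -> ( S )]
(S)*U*U*U ⇒ (U)*U*U*U   [S -> U]
(U)*U*U*U ⇒ (n)*U*U*U   [U -> n]
(n)*U*U*U ⇒ (n)*n*U*U   [U -> n]
(n)*n*U*U ⇒ (n)*n*n*U   [U -> n]
(n)*n*n*U ⇒ (n)*n*n*n   [U -> n]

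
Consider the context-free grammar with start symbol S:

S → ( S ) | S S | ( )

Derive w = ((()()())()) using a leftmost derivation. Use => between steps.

S => (S)   [S → ( S )]
(S) => (SS)   [S → S S]
(SS) => ((S)S)   [S → ( S )]
((S)S) => ((SS)S)   [S → S S]
((SS)S) => ((SSS)S)   [S → S S]
((SSS)S) => ((()SS)S)   [S → ( )]
((()SS)S) => ((()()S)S)   [S → ( )]
((()()S)S) => ((()()())S)   [S → ( )]
((()()())S) => ((()()())())   [S → ( )]

S => (S) => (SS) => ((S)S) => ((SS)S) => ((SSS)S) => ((()SS)S) => ((()()S)S) => ((()()())S) => ((()()())())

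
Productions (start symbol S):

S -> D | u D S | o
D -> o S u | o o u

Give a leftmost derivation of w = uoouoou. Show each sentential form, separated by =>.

S=>uDS=>uoSuS=>uoouS=>uoouD=>uoouoSu=>uoouoou

S => uDS   [S -> u D S]
uDS => uoSuS   [D -> o S u]
uoSuS => uoouS   [S -> o]
uoouS => uoouD   [S -> D]
uoouD => uoouoSu   [D -> o S u]
uoouoSu => uoouoou   [S -> o]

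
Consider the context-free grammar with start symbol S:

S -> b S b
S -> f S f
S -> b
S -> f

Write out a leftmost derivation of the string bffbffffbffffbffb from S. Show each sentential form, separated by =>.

S => bSb => bfSfb => bffSffb => bffbSbffb => bffbfSfbffb => bffbffSffbffb => bffbfffSfffbffb => bffbffffSffffbffb => bffbffffbffffbffb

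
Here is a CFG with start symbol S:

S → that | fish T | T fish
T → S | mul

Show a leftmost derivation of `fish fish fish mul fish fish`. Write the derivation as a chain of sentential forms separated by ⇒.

S ⇒ T fish   [S → T fish]
T fish ⇒ S fish   [T → S]
S fish ⇒ fish T fish   [S → fish T]
fish T fish ⇒ fish S fish   [T → S]
fish S fish ⇒ fish fish T fish   [S → fish T]
fish fish T fish ⇒ fish fish S fish   [T → S]
fish fish S fish ⇒ fish fish T fish fish   [S → T fish]
fish fish T fish fish ⇒ fish fish S fish fish   [T → S]
fish fish S fish fish ⇒ fish fish fish T fish fish   [S → fish T]
fish fish fish T fish fish ⇒ fish fish fish mul fish fish   [T → mul]

S ⇒ T fish ⇒ S fish ⇒ fish T fish ⇒ fish S fish ⇒ fish fish T fish ⇒ fish fish S fish ⇒ fish fish T fish fish ⇒ fish fish S fish fish ⇒ fish fish fish T fish fish ⇒ fish fish fish mul fish fish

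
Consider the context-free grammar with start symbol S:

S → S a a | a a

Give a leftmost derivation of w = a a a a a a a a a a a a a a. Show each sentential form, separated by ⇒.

S ⇒ S a a ⇒ S a a a a ⇒ S a a a a a a ⇒ S a a a a a a a a ⇒ S a a a a a a a a a a ⇒ S a a a a a a a a a a a a ⇒ a a a a a a a a a a a a a a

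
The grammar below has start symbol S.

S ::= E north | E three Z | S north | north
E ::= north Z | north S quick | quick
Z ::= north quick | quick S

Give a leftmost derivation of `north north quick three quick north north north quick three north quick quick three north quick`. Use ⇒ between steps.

S ⇒ E three Z   [S ::= E three Z]
E three Z ⇒ north Z three Z   [E ::= north Z]
north Z three Z ⇒ north north quick three Z   [Z ::= north quick]
north north quick three Z ⇒ north north quick three quick S   [Z ::= quick S]
north north quick three quick S ⇒ north north quick three quick E three Z   [S ::= E three Z]
north north quick three quick E three Z ⇒ north north quick three quick north S quick three Z   [E ::= north S quick]
north north quick three quick north S quick three Z ⇒ north north quick three quick north E three Z quick three Z   [S ::= E three Z]
north north quick three quick north E three Z quick three Z ⇒ north north quick three quick north north Z three Z quick three Z   [E ::= north Z]
north north quick three quick north north Z three Z quick three Z ⇒ north north quick three quick north north north quick three Z quick three Z   [Z ::= north quick]
north north quick three quick north north north quick three Z quick three Z ⇒ north north quick three quick north north north quick three north quick quick three Z   [Z ::= north quick]
north north quick three quick north north north quick three north quick quick three Z ⇒ north north quick three quick north north north quick three north quick quick three north quick   [Z ::= north quick]

S ⇒ E three Z ⇒ north Z three Z ⇒ north north quick three Z ⇒ north north quick three quick S ⇒ north north quick three quick E three Z ⇒ north north quick three quick north S quick three Z ⇒ north north quick three quick north E three Z quick three Z ⇒ north north quick three quick north north Z three Z quick three Z ⇒ north north quick three quick north north north quick three Z quick three Z ⇒ north north quick three quick north north north quick three north quick quick three Z ⇒ north north quick three quick north north north quick three north quick quick three north quick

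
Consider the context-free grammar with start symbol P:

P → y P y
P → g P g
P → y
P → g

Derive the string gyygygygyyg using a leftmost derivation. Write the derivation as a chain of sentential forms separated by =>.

P=>gPg=>gyPyg=>gyyPyyg=>gyygPgyyg=>gyygyPygyyg=>gyygygygyyg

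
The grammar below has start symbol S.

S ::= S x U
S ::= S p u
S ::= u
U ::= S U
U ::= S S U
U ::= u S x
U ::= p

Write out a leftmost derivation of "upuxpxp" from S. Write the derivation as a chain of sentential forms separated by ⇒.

S ⇒ SxU   [S ::= S x U]
SxU ⇒ SxUxU   [S ::= S x U]
SxUxU ⇒ SpuxUxU   [S ::= S p u]
SpuxUxU ⇒ upuxUxU   [S ::= u]
upuxUxU ⇒ upuxpxU   [U ::= p]
upuxpxU ⇒ upuxpxp   [U ::= p]

S ⇒ SxU ⇒ SxUxU ⇒ SpuxUxU ⇒ upuxUxU ⇒ upuxpxU ⇒ upuxpxp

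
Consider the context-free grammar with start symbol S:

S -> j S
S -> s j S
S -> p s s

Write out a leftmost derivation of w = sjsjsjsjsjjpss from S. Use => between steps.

S => sjS => sjsjS => sjsjsjS => sjsjsjsjS => sjsjsjsjsjS => sjsjsjsjsjjS => sjsjsjsjsjjpss

S => sjS   [S -> s j S]
sjS => sjsjS   [S -> s j S]
sjsjS => sjsjsjS   [S -> s j S]
sjsjsjS => sjsjsjsjS   [S -> s j S]
sjsjsjsjS => sjsjsjsjsjS   [S -> s j S]
sjsjsjsjsjS => sjsjsjsjsjjS   [S -> j S]
sjsjsjsjsjjS => sjsjsjsjsjjpss   [S -> p s s]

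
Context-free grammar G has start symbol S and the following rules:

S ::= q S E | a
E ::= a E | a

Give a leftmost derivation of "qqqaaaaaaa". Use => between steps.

S=>qSE=>qqSEE=>qqqSEEE=>qqqaEEE=>qqqaaEE=>qqqaaaEE=>qqqaaaaEE=>qqqaaaaaE=>qqqaaaaaaE=>qqqaaaaaaa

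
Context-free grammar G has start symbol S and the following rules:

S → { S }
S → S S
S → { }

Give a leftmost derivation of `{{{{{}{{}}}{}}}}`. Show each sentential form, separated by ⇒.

S ⇒ {S} ⇒ {{S}} ⇒ {{{S}}} ⇒ {{{SS}}} ⇒ {{{{S}S}}} ⇒ {{{{SS}S}}} ⇒ {{{{{}S}S}}} ⇒ {{{{{}{S}}S}}} ⇒ {{{{{}{{}}}S}}} ⇒ {{{{{}{{}}}{}}}}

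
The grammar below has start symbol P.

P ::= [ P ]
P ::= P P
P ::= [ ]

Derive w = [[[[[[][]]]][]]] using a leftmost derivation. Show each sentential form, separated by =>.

P => [P] => [[P]] => [[PP]] => [[[P]P]] => [[[[P]]P]] => [[[[[P]]]P]] => [[[[[PP]]]P]] => [[[[[[]P]]]P]] => [[[[[[][]]]]P]] => [[[[[[][]]]][]]]

P => [P]   [P ::= [ P ]]
[P] => [[P]]   [P ::= [ P ]]
[[P]] => [[PP]]   [P ::= P P]
[[PP]] => [[[P]P]]   [P ::= [ P ]]
[[[P]P]] => [[[[P]]P]]   [P ::= [ P ]]
[[[[P]]P]] => [[[[[P]]]P]]   [P ::= [ P ]]
[[[[[P]]]P]] => [[[[[PP]]]P]]   [P ::= P P]
[[[[[PP]]]P]] => [[[[[[]P]]]P]]   [P ::= [ ]]
[[[[[[]P]]]P]] => [[[[[[][]]]]P]]   [P ::= [ ]]
[[[[[[][]]]]P]] => [[[[[[][]]]][]]]   [P ::= [ ]]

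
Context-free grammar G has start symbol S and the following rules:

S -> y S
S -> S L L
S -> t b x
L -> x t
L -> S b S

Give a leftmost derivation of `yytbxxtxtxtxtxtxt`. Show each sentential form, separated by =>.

S => SLL   [S -> S L L]
SLL => SLLLL   [S -> S L L]
SLLLL => ySLLLL   [S -> y S]
ySLLLL => ySLLLLLL   [S -> S L L]
ySLLLLLL => yySLLLLLL   [S -> y S]
yySLLLLLL => yytbxLLLLLL   [S -> t b x]
yytbxLLLLLL => yytbxxtLLLLL   [L -> x t]
yytbxxtLLLLL => yytbxxtxtLLLL   [L -> x t]
yytbxxtxtLLLL => yytbxxtxtxtLLL   [L -> x t]
yytbxxtxtxtLLL => yytbxxtxtxtxtLL   [L -> x t]
yytbxxtxtxtxtLL => yytbxxtxtxtxtxtL   [L -> x t]
yytbxxtxtxtxtxtL => yytbxxtxtxtxtxtxt   [L -> x t]

S => SLL => SLLLL => ySLLLL => ySLLLLLL => yySLLLLLL => yytbxLLLLLL => yytbxxtLLLLL => yytbxxtxtLLLL => yytbxxtxtxtLLL => yytbxxtxtxtxtLL => yytbxxtxtxtxtxtL => yytbxxtxtxtxtxtxt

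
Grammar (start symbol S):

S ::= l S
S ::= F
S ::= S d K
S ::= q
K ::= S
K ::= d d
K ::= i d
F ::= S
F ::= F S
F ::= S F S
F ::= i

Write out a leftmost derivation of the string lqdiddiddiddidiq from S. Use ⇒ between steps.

S⇒F⇒SFS⇒SdKFS⇒lSdKFS⇒lSdKdKFS⇒lSdKdKdKFS⇒lSdKdKdKdKFS⇒lqdKdKdKdKFS⇒lqdiddKdKdKFS⇒lqdiddiddKdKFS⇒lqdiddiddiddKFS⇒lqdiddiddiddidFS⇒lqdiddiddiddidiS⇒lqdiddiddiddidiq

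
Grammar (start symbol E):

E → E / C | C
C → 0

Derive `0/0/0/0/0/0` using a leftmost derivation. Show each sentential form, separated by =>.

E => E/C => E/C/C => E/C/C/C => E/C/C/C/C => E/C/C/C/C/C => C/C/C/C/C/C => 0/C/C/C/C/C => 0/0/C/C/C/C => 0/0/0/C/C/C => 0/0/0/0/C/C => 0/0/0/0/0/C => 0/0/0/0/0/0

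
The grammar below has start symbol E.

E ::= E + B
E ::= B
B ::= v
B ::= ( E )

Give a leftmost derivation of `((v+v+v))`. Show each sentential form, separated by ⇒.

E ⇒ B ⇒ (E) ⇒ (B) ⇒ ((E)) ⇒ ((E+B)) ⇒ ((E+B+B)) ⇒ ((B+B+B)) ⇒ ((v+B+B)) ⇒ ((v+v+B)) ⇒ ((v+v+v))

E ⇒ B   [E ::= B]
B ⇒ (E)   [B ::= ( E )]
(E) ⇒ (B)   [E ::= B]
(B) ⇒ ((E))   [B ::= ( E )]
((E)) ⇒ ((E+B))   [E ::= E + B]
((E+B)) ⇒ ((E+B+B))   [E ::= E + B]
((E+B+B)) ⇒ ((B+B+B))   [E ::= B]
((B+B+B)) ⇒ ((v+B+B))   [B ::= v]
((v+B+B)) ⇒ ((v+v+B))   [B ::= v]
((v+v+B)) ⇒ ((v+v+v))   [B ::= v]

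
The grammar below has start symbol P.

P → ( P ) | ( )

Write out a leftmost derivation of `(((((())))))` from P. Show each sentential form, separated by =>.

P => (P)   [P → ( P )]
(P) => ((P))   [P → ( P )]
((P)) => (((P)))   [P → ( P )]
(((P))) => ((((P))))   [P → ( P )]
((((P)))) => (((((P)))))   [P → ( P )]
(((((P))))) => (((((())))))   [P → ( )]

P=>(P)=>((P))=>(((P)))=>((((P))))=>(((((P)))))=>(((((())))))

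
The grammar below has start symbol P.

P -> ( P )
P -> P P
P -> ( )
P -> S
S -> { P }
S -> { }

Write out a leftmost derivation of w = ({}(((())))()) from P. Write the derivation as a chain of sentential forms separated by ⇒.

P⇒(P)⇒(PP)⇒(SP)⇒({}P)⇒({}PP)⇒({}(P)P)⇒({}((P))P)⇒({}(((P)))P)⇒({}(((())))P)⇒({}(((())))())

P ⇒ (P)   [P -> ( P )]
(P) ⇒ (PP)   [P -> P P]
(PP) ⇒ (SP)   [P -> S]
(SP) ⇒ ({}P)   [S -> { }]
({}P) ⇒ ({}PP)   [P -> P P]
({}PP) ⇒ ({}(P)P)   [P -> ( P )]
({}(P)P) ⇒ ({}((P))P)   [P -> ( P )]
({}((P))P) ⇒ ({}(((P)))P)   [P -> ( P )]
({}(((P)))P) ⇒ ({}(((())))P)   [P -> ( )]
({}(((())))P) ⇒ ({}(((())))())   [P -> ( )]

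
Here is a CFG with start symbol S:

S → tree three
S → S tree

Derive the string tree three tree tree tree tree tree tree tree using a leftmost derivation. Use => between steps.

S => S tree   [S → S tree]
S tree => S tree tree   [S → S tree]
S tree tree => S tree tree tree   [S → S tree]
S tree tree tree => S tree tree tree tree   [S → S tree]
S tree tree tree tree => S tree tree tree tree tree   [S → S tree]
S tree tree tree tree tree => S tree tree tree tree tree tree   [S → S tree]
S tree tree tree tree tree tree => S tree tree tree tree tree tree tree   [S → S tree]
S tree tree tree tree tree tree tree => tree three tree tree tree tree tree tree tree   [S → tree three]

S => S tree => S tree tree => S tree tree tree => S tree tree tree tree => S tree tree tree tree tree => S tree tree tree tree tree tree => S tree tree tree tree tree tree tree => tree three tree tree tree tree tree tree tree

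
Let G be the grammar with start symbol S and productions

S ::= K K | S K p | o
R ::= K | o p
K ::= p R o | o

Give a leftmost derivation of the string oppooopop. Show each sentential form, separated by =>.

S => SKp   [S ::= S K p]
SKp => SKpKp   [S ::= S K p]
SKpKp => oKpKp   [S ::= o]
oKpKp => opRopKp   [K ::= p R o]
opRopKp => opKopKp   [R ::= K]
opKopKp => oppRoopKp   [K ::= p R o]
oppRoopKp => oppKoopKp   [R ::= K]
oppKoopKp => oppooopKp   [K ::= o]
oppooopKp => oppooopop   [K ::= o]

S => SKp => SKpKp => oKpKp => opRopKp => opKopKp => oppRoopKp => oppKoopKp => oppooopKp => oppooopop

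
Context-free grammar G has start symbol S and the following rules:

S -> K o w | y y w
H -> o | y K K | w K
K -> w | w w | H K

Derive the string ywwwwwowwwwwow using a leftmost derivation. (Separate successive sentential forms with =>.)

S => Kow => HKow => yKKKow => ywwKKow => ywwHKKow => ywwwKKKow => ywwwwwKKow => ywwwwwHKKow => ywwwwwoKKow => ywwwwwoHKKow => ywwwwwowKKKow => ywwwwwowwKKow => ywwwwwowwwKow => ywwwwwowwwwwow

S => Kow   [S -> K o w]
Kow => HKow   [K -> H K]
HKow => yKKKow   [H -> y K K]
yKKKow => ywwKKow   [K -> w w]
ywwKKow => ywwHKKow   [K -> H K]
ywwHKKow => ywwwKKKow   [H -> w K]
ywwwKKKow => ywwwwwKKow   [K -> w w]
ywwwwwKKow => ywwwwwHKKow   [K -> H K]
ywwwwwHKKow => ywwwwwoKKow   [H -> o]
ywwwwwoKKow => ywwwwwoHKKow   [K -> H K]
ywwwwwoHKKow => ywwwwwowKKKow   [H -> w K]
ywwwwwowKKKow => ywwwwwowwKKow   [K -> w]
ywwwwwowwKKow => ywwwwwowwwKow   [K -> w]
ywwwwwowwwKow => ywwwwwowwwwwow   [K -> w w]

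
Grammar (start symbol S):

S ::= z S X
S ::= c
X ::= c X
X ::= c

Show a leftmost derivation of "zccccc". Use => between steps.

S=>zSX=>zcX=>zccX=>zcccX=>zccccX=>zccccc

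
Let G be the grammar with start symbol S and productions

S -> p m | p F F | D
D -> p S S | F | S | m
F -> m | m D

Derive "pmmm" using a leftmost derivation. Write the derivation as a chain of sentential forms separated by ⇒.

S ⇒ pFF ⇒ pmF ⇒ pmmD ⇒ pmmF ⇒ pmmm

S ⇒ pFF   [S -> p F F]
pFF ⇒ pmF   [F -> m]
pmF ⇒ pmmD   [F -> m D]
pmmD ⇒ pmmF   [D -> F]
pmmF ⇒ pmmm   [F -> m]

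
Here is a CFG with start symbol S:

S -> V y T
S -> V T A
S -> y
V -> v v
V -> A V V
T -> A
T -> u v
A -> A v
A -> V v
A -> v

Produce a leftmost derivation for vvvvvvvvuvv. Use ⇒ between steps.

S ⇒ VTA   [S -> V T A]
VTA ⇒ AVVTA   [V -> A V V]
AVVTA ⇒ vVVTA   [A -> v]
vVVTA ⇒ vAVVVTA   [V -> A V V]
vAVVVTA ⇒ vvVVVTA   [A -> v]
vvVVVTA ⇒ vvvvVVTA   [V -> v v]
vvvvVVTA ⇒ vvvvvvVTA   [V -> v v]
vvvvvvVTA ⇒ vvvvvvvvTA   [V -> v v]
vvvvvvvvTA ⇒ vvvvvvvvuvA   [T -> u v]
vvvvvvvvuvA ⇒ vvvvvvvvuvv   [A -> v]

S ⇒ VTA ⇒ AVVTA ⇒ vVVTA ⇒ vAVVVTA ⇒ vvVVVTA ⇒ vvvvVVTA ⇒ vvvvvvVTA ⇒ vvvvvvvvTA ⇒ vvvvvvvvuvA ⇒ vvvvvvvvuvv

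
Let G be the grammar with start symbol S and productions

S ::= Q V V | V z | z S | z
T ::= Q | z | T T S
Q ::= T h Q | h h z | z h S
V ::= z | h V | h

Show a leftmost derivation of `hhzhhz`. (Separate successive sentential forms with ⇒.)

S ⇒ QVV   [S ::= Q V V]
QVV ⇒ hhzVV   [Q ::= h h z]
hhzVV ⇒ hhzhV   [V ::= h]
hhzhV ⇒ hhzhhV   [V ::= h V]
hhzhhV ⇒ hhzhhz   [V ::= z]

S ⇒ QVV ⇒ hhzVV ⇒ hhzhV ⇒ hhzhhV ⇒ hhzhhz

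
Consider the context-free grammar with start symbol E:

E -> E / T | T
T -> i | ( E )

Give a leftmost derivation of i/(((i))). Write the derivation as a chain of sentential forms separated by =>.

E => E/T => T/T => i/T => i/(E) => i/(T) => i/((E)) => i/((T)) => i/(((E))) => i/(((T))) => i/(((i)))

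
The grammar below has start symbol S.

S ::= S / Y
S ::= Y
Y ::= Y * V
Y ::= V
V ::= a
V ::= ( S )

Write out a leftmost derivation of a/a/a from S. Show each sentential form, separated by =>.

S => S/Y   [S ::= S / Y]
S/Y => S/Y/Y   [S ::= S / Y]
S/Y/Y => Y/Y/Y   [S ::= Y]
Y/Y/Y => V/Y/Y   [Y ::= V]
V/Y/Y => a/Y/Y   [V ::= a]
a/Y/Y => a/V/Y   [Y ::= V]
a/V/Y => a/a/Y   [V ::= a]
a/a/Y => a/a/V   [Y ::= V]
a/a/V => a/a/a   [V ::= a]

S => S/Y => S/Y/Y => Y/Y/Y => V/Y/Y => a/Y/Y => a/V/Y => a/a/Y => a/a/V => a/a/a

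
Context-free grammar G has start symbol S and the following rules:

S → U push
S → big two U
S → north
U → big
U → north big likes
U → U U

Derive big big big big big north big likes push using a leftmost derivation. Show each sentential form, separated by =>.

S => U push => U U push => big U push => big U U push => big U U U push => big U U U U push => big U U U U U push => big big U U U U push => big big big U U U push => big big big big U U push => big big big big big U push => big big big big big north big likes push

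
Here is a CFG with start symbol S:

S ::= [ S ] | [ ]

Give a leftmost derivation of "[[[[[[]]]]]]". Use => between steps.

S => [S]   [S ::= [ S ]]
[S] => [[S]]   [S ::= [ S ]]
[[S]] => [[[S]]]   [S ::= [ S ]]
[[[S]]] => [[[[S]]]]   [S ::= [ S ]]
[[[[S]]]] => [[[[[S]]]]]   [S ::= [ S ]]
[[[[[S]]]]] => [[[[[[]]]]]]   [S ::= [ ]]

S => [S] => [[S]] => [[[S]]] => [[[[S]]]] => [[[[[S]]]]] => [[[[[[]]]]]]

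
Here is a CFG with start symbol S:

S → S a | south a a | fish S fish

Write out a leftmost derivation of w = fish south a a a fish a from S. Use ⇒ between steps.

S ⇒ S a ⇒ fish S fish a ⇒ fish S a fish a ⇒ fish south a a a fish a

S ⇒ S a   [S → S a]
S a ⇒ fish S fish a   [S → fish S fish]
fish S fish a ⇒ fish S a fish a   [S → S a]
fish S a fish a ⇒ fish south a a a fish a   [S → south a a]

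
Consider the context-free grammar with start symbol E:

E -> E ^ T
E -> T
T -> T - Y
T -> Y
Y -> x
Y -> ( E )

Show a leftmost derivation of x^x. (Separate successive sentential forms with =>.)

E=>E^T=>T^T=>Y^T=>x^T=>x^Y=>x^x

E => E^T   [E -> E ^ T]
E^T => T^T   [E -> T]
T^T => Y^T   [T -> Y]
Y^T => x^T   [Y -> x]
x^T => x^Y   [T -> Y]
x^Y => x^x   [Y -> x]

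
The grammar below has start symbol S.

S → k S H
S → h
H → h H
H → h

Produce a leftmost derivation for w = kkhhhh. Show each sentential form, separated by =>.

S => kSH => kkSHH => kkhHH => kkhhH => kkhhhH => kkhhhh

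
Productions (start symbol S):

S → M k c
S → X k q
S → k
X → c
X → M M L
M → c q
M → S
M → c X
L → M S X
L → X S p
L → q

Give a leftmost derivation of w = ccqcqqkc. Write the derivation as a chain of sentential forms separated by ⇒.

S ⇒ Mkc   [S → M k c]
Mkc ⇒ cXkc   [M → c X]
cXkc ⇒ cMMLkc   [X → M M L]
cMMLkc ⇒ ccqMLkc   [M → c q]
ccqMLkc ⇒ ccqcqLkc   [M → c q]
ccqcqLkc ⇒ ccqcqqkc   [L → q]

S ⇒ Mkc ⇒ cXkc ⇒ cMMLkc ⇒ ccqMLkc ⇒ ccqcqLkc ⇒ ccqcqqkc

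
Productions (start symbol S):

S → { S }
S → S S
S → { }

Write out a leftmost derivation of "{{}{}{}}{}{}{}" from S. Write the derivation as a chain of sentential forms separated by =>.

S => SS   [S → S S]
SS => SSS   [S → S S]
SSS => SSSS   [S → S S]
SSSS => {S}SSS   [S → { S }]
{S}SSS => {SS}SSS   [S → S S]
{SS}SSS => {SSS}SSS   [S → S S]
{SSS}SSS => {{}SS}SSS   [S → { }]
{{}SS}SSS => {{}{}S}SSS   [S → { }]
{{}{}S}SSS => {{}{}{}}SSS   [S → { }]
{{}{}{}}SSS => {{}{}{}}{}SS   [S → { }]
{{}{}{}}{}SS => {{}{}{}}{}{}S   [S → { }]
{{}{}{}}{}{}S => {{}{}{}}{}{}{}   [S → { }]

S => SS => SSS => SSSS => {S}SSS => {SS}SSS => {SSS}SSS => {{}SS}SSS => {{}{}S}SSS => {{}{}{}}SSS => {{}{}{}}{}SS => {{}{}{}}{}{}S => {{}{}{}}{}{}{}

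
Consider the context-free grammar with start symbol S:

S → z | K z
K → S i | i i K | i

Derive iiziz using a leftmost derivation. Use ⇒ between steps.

S ⇒ Kz ⇒ iiKz ⇒ iiSiz ⇒ iiziz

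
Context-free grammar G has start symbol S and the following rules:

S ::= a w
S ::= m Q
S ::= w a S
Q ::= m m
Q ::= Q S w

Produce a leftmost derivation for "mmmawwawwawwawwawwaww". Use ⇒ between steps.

S ⇒ mQ   [S ::= m Q]
mQ ⇒ mQSw   [Q ::= Q S w]
mQSw ⇒ mQSwSw   [Q ::= Q S w]
mQSwSw ⇒ mQSwSwSw   [Q ::= Q S w]
mQSwSwSw ⇒ mQSwSwSwSw   [Q ::= Q S w]
mQSwSwSwSw ⇒ mQSwSwSwSwSw   [Q ::= Q S w]
mQSwSwSwSwSw ⇒ mQSwSwSwSwSwSw   [Q ::= Q S w]
mQSwSwSwSwSwSw ⇒ mmmSwSwSwSwSwSw   [Q ::= m m]
mmmSwSwSwSwSwSw ⇒ mmmawwSwSwSwSwSw   [S ::= a w]
mmmawwSwSwSwSwSw ⇒ mmmawwawwSwSwSwSw   [S ::= a w]
mmmawwawwSwSwSwSw ⇒ mmmawwawwawwSwSwSw   [S ::= a w]
mmmawwawwawwSwSwSw ⇒ mmmawwawwawwawwSwSw   [S ::= a w]
mmmawwawwawwawwSwSw ⇒ mmmawwawwawwawwawwSw   [S ::= a w]
mmmawwawwawwawwawwSw ⇒ mmmawwawwawwawwawwaww   [S ::= a w]

S ⇒ mQ ⇒ mQSw ⇒ mQSwSw ⇒ mQSwSwSw ⇒ mQSwSwSwSw ⇒ mQSwSwSwSwSw ⇒ mQSwSwSwSwSwSw ⇒ mmmSwSwSwSwSwSw ⇒ mmmawwSwSwSwSwSw ⇒ mmmawwawwSwSwSwSw ⇒ mmmawwawwawwSwSwSw ⇒ mmmawwawwawwawwSwSw ⇒ mmmawwawwawwawwawwSw ⇒ mmmawwawwawwawwawwaww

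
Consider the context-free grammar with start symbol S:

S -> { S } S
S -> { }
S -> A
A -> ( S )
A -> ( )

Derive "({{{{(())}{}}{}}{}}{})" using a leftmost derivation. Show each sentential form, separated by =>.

S => A   [S -> A]
A => (S)   [A -> ( S )]
(S) => ({S}S)   [S -> { S } S]
({S}S) => ({{S}S}S)   [S -> { S } S]
({{S}S}S) => ({{{S}S}S}S)   [S -> { S } S]
({{{S}S}S}S) => ({{{{S}S}S}S}S)   [S -> { S } S]
({{{{S}S}S}S}S) => ({{{{A}S}S}S}S)   [S -> A]
({{{{A}S}S}S}S) => ({{{{(S)}S}S}S}S)   [A -> ( S )]
({{{{(S)}S}S}S}S) => ({{{{(A)}S}S}S}S)   [S -> A]
({{{{(A)}S}S}S}S) => ({{{{(())}S}S}S}S)   [A -> ( )]
({{{{(())}S}S}S}S) => ({{{{(())}{}}S}S}S)   [S -> { }]
({{{{(())}{}}S}S}S) => ({{{{(())}{}}{}}S}S)   [S -> { }]
({{{{(())}{}}{}}S}S) => ({{{{(())}{}}{}}{}}S)   [S -> { }]
({{{{(())}{}}{}}{}}S) => ({{{{(())}{}}{}}{}}{})   [S -> { }]

S => A => (S) => ({S}S) => ({{S}S}S) => ({{{S}S}S}S) => ({{{{S}S}S}S}S) => ({{{{A}S}S}S}S) => ({{{{(S)}S}S}S}S) => ({{{{(A)}S}S}S}S) => ({{{{(())}S}S}S}S) => ({{{{(())}{}}S}S}S) => ({{{{(())}{}}{}}S}S) => ({{{{(())}{}}{}}{}}S) => ({{{{(())}{}}{}}{}}{})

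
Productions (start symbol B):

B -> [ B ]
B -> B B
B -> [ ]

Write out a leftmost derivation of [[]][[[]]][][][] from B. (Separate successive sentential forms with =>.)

B => BB   [B -> B B]
BB => [B]B   [B -> [ B ]]
[B]B => [[]]B   [B -> [ ]]
[[]]B => [[]]BB   [B -> B B]
[[]]BB => [[]]BBB   [B -> B B]
[[]]BBB => [[]]BBBB   [B -> B B]
[[]]BBBB => [[]][B]BBB   [B -> [ B ]]
[[]][B]BBB => [[]][[B]]BBB   [B -> [ B ]]
[[]][[B]]BBB => [[]][[[]]]BBB   [B -> [ ]]
[[]][[[]]]BBB => [[]][[[]]][]BB   [B -> [ ]]
[[]][[[]]][]BB => [[]][[[]]][][]B   [B -> [ ]]
[[]][[[]]][][]B => [[]][[[]]][][][]   [B -> [ ]]

B => BB => [B]B => [[]]B => [[]]BB => [[]]BBB => [[]]BBBB => [[]][B]BBB => [[]][[B]]BBB => [[]][[[]]]BBB => [[]][[[]]][]BB => [[]][[[]]][][]B => [[]][[[]]][][][]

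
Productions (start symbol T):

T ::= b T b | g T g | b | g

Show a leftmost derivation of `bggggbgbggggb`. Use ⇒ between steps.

T ⇒ bTb ⇒ bgTgb ⇒ bggTggb ⇒ bgggTgggb ⇒ bggggTggggb ⇒ bggggbTbggggb ⇒ bggggbgbggggb

T ⇒ bTb   [T ::= b T b]
bTb ⇒ bgTgb   [T ::= g T g]
bgTgb ⇒ bggTggb   [T ::= g T g]
bggTggb ⇒ bgggTgggb   [T ::= g T g]
bgggTgggb ⇒ bggggTggggb   [T ::= g T g]
bggggTggggb ⇒ bggggbTbggggb   [T ::= b T b]
bggggbTbggggb ⇒ bggggbgbggggb   [T ::= g]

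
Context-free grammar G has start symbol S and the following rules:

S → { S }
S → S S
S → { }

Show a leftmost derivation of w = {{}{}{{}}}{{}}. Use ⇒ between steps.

S ⇒ SS ⇒ {S}S ⇒ {SS}S ⇒ {{}S}S ⇒ {{}SS}S ⇒ {{}{}S}S ⇒ {{}{}{S}}S ⇒ {{}{}{{}}}S ⇒ {{}{}{{}}}{S} ⇒ {{}{}{{}}}{{}}

S ⇒ SS   [S → S S]
SS ⇒ {S}S   [S → { S }]
{S}S ⇒ {SS}S   [S → S S]
{SS}S ⇒ {{}S}S   [S → { }]
{{}S}S ⇒ {{}SS}S   [S → S S]
{{}SS}S ⇒ {{}{}S}S   [S → { }]
{{}{}S}S ⇒ {{}{}{S}}S   [S → { S }]
{{}{}{S}}S ⇒ {{}{}{{}}}S   [S → { }]
{{}{}{{}}}S ⇒ {{}{}{{}}}{S}   [S → { S }]
{{}{}{{}}}{S} ⇒ {{}{}{{}}}{{}}   [S → { }]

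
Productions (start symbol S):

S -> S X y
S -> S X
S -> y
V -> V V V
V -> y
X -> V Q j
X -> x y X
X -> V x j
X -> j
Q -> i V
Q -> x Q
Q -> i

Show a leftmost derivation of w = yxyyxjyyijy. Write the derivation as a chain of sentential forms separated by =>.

S => SXy => SXyXy => yXyXy => yxyXyXy => yxyVxjyXy => yxyyxjyXy => yxyyxjyVQjy => yxyyxjyyQjy => yxyyxjyyijy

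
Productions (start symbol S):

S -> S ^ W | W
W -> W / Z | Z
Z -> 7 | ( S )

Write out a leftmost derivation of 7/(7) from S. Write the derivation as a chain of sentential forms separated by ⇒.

S ⇒ W   [S -> W]
W ⇒ W/Z   [W -> W / Z]
W/Z ⇒ Z/Z   [W -> Z]
Z/Z ⇒ 7/Z   [Z -> 7]
7/Z ⇒ 7/(S)   [Z -> ( S )]
7/(S) ⇒ 7/(W)   [S -> W]
7/(W) ⇒ 7/(Z)   [W -> Z]
7/(Z) ⇒ 7/(7)   [Z -> 7]

S ⇒ W ⇒ W/Z ⇒ Z/Z ⇒ 7/Z ⇒ 7/(S) ⇒ 7/(W) ⇒ 7/(Z) ⇒ 7/(7)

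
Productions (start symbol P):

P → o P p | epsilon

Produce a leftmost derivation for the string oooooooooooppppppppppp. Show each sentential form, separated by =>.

P => oPp => ooPpp => oooPppp => ooooPpppp => oooooPppppp => ooooooPpppppp => oooooooPppppppp => ooooooooPpppppppp => oooooooooPppppppppp => ooooooooooPpppppppppp => oooooooooooPppppppppppp => oooooooooooppppppppppp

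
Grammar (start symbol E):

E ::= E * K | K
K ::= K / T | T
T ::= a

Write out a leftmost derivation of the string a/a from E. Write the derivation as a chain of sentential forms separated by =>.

E => K   [E ::= K]
K => K/T   [K ::= K / T]
K/T => T/T   [K ::= T]
T/T => a/T   [T ::= a]
a/T => a/a   [T ::= a]

E => K => K/T => T/T => a/T => a/a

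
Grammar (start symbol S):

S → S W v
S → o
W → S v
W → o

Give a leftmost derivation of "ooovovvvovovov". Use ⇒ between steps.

S ⇒ SWv ⇒ SWvWv ⇒ SWvWvWv ⇒ SWvWvWvWv ⇒ oWvWvWvWv ⇒ oSvvWvWvWv ⇒ oSWvvvWvWvWv ⇒ oSWvWvvvWvWvWv ⇒ ooWvWvvvWvWvWv ⇒ ooovWvvvWvWvWv ⇒ ooovovvvWvWvWv ⇒ ooovovvvovWvWv ⇒ ooovovvvovovWv ⇒ ooovovvvovovov

S ⇒ SWv   [S → S W v]
SWv ⇒ SWvWv   [S → S W v]
SWvWv ⇒ SWvWvWv   [S → S W v]
SWvWvWv ⇒ SWvWvWvWv   [S → S W v]
SWvWvWvWv ⇒ oWvWvWvWv   [S → o]
oWvWvWvWv ⇒ oSvvWvWvWv   [W → S v]
oSvvWvWvWv ⇒ oSWvvvWvWvWv   [S → S W v]
oSWvvvWvWvWv ⇒ oSWvWvvvWvWvWv   [S → S W v]
oSWvWvvvWvWvWv ⇒ ooWvWvvvWvWvWv   [S → o]
ooWvWvvvWvWvWv ⇒ ooovWvvvWvWvWv   [W → o]
ooovWvvvWvWvWv ⇒ ooovovvvWvWvWv   [W → o]
ooovovvvWvWvWv ⇒ ooovovvvovWvWv   [W → o]
ooovovvvovWvWv ⇒ ooovovvvovovWv   [W → o]
ooovovvvovovWv ⇒ ooovovvvovovov   [W → o]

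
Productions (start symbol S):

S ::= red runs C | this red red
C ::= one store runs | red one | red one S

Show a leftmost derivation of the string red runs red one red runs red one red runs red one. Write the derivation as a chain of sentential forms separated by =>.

S => red runs C   [S ::= red runs C]
red runs C => red runs red one S   [C ::= red one S]
red runs red one S => red runs red one red runs C   [S ::= red runs C]
red runs red one red runs C => red runs red one red runs red one S   [C ::= red one S]
red runs red one red runs red one S => red runs red one red runs red one red runs C   [S ::= red runs C]
red runs red one red runs red one red runs C => red runs red one red runs red one red runs red one   [C ::= red one]

S => red runs C => red runs red one S => red runs red one red runs C => red runs red one red runs red one S => red runs red one red runs red one red runs C => red runs red one red runs red one red runs red one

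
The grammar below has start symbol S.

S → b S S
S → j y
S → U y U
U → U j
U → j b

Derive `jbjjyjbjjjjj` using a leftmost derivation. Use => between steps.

S => UyU   [S → U y U]
UyU => UjyU   [U → U j]
UjyU => UjjyU   [U → U j]
UjjyU => jbjjyU   [U → j b]
jbjjyU => jbjjyUj   [U → U j]
jbjjyUj => jbjjyUjj   [U → U j]
jbjjyUjj => jbjjyUjjj   [U → U j]
jbjjyUjjj => jbjjyUjjjj   [U → U j]
jbjjyUjjjj => jbjjyUjjjjj   [U → U j]
jbjjyUjjjjj => jbjjyjbjjjjj   [U → j b]

S=>UyU=>UjyU=>UjjyU=>jbjjyU=>jbjjyUj=>jbjjyUjj=>jbjjyUjjj=>jbjjyUjjjj=>jbjjyUjjjjj=>jbjjyjbjjjjj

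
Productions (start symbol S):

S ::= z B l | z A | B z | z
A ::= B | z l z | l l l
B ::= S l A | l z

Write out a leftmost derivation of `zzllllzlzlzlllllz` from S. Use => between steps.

S => Bz => SlAz => zBllAz => zSlAllAz => zBzlAllAz => zSlAzlAllAz => zzlAzlAllAz => zzllllzlAllAz => zzllllzlzlzllAz => zzllllzlzlzlllllz

S => Bz   [S ::= B z]
Bz => SlAz   [B ::= S l A]
SlAz => zBllAz   [S ::= z B l]
zBllAz => zSlAllAz   [B ::= S l A]
zSlAllAz => zBzlAllAz   [S ::= B z]
zBzlAllAz => zSlAzlAllAz   [B ::= S l A]
zSlAzlAllAz => zzlAzlAllAz   [S ::= z]
zzlAzlAllAz => zzllllzlAllAz   [A ::= l l l]
zzllllzlAllAz => zzllllzlzlzllAz   [A ::= z l z]
zzllllzlzlzllAz => zzllllzlzlzlllllz   [A ::= l l l]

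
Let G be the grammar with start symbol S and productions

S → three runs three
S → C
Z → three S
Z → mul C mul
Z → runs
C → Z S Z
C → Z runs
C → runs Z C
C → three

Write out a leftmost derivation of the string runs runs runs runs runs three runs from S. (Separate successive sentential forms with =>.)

S => C   [S → C]
C => Z S Z   [C → Z S Z]
Z S Z => runs S Z   [Z → runs]
runs S Z => runs C Z   [S → C]
runs C Z => runs runs Z C Z   [C → runs Z C]
runs runs Z C Z => runs runs runs C Z   [Z → runs]
runs runs runs C Z => runs runs runs runs Z C Z   [C → runs Z C]
runs runs runs runs Z C Z => runs runs runs runs runs C Z   [Z → runs]
runs runs runs runs runs C Z => runs runs runs runs runs three Z   [C → three]
runs runs runs runs runs three Z => runs runs runs runs runs three runs   [Z → runs]

S => C => Z S Z => runs S Z => runs C Z => runs runs Z C Z => runs runs runs C Z => runs runs runs runs Z C Z => runs runs runs runs runs C Z => runs runs runs runs runs three Z => runs runs runs runs runs three runs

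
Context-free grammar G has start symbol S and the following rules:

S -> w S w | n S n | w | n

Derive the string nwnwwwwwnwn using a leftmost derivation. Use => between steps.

S=>nSn=>nwSwn=>nwnSnwn=>nwnwSwnwn=>nwnwwSwwnwn=>nwnwwwwwnwn

S => nSn   [S -> n S n]
nSn => nwSwn   [S -> w S w]
nwSwn => nwnSnwn   [S -> n S n]
nwnSnwn => nwnwSwnwn   [S -> w S w]
nwnwSwnwn => nwnwwSwwnwn   [S -> w S w]
nwnwwSwwnwn => nwnwwwwwnwn   [S -> w]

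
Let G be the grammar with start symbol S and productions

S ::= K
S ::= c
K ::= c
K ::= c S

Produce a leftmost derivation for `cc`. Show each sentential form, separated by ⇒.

S ⇒ K   [S ::= K]
K ⇒ cS   [K ::= c S]
cS ⇒ cK   [S ::= K]
cK ⇒ cc   [K ::= c]

S ⇒ K ⇒ cS ⇒ cK ⇒ cc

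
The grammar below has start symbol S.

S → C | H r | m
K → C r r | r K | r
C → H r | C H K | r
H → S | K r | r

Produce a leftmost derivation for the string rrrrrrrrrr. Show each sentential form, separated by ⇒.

S⇒C⇒Hr⇒Sr⇒Cr⇒CHKr⇒HrHKr⇒KrrHKr⇒CrrrrHKr⇒CHKrrrrHKr⇒rHKrrrrHKr⇒rrKrrrrHKr⇒rrrrrrrHKr⇒rrrrrrrrKr⇒rrrrrrrrrr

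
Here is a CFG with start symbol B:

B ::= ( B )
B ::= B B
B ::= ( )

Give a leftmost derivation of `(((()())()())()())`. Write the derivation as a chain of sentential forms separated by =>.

B => (B) => (BB) => (BBB) => ((B)BB) => ((BB)BB) => ((BBB)BB) => (((B)BB)BB) => (((BB)BB)BB) => (((()B)BB)BB) => (((()())BB)BB) => (((()())()B)BB) => (((()())()())BB) => (((()())()())()B) => (((()())()())()())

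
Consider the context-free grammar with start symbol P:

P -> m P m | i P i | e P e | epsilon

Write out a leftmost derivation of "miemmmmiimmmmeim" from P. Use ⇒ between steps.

P ⇒ mPm   [P -> m P m]
mPm ⇒ miPim   [P -> i P i]
miPim ⇒ miePeim   [P -> e P e]
miePeim ⇒ miemPmeim   [P -> m P m]
miemPmeim ⇒ miemmPmmeim   [P -> m P m]
miemmPmmeim ⇒ miemmmPmmmeim   [P -> m P m]
miemmmPmmmeim ⇒ miemmmmPmmmmeim   [P -> m P m]
miemmmmPmmmmeim ⇒ miemmmmiPimmmmeim   [P -> i P i]
miemmmmiPimmmmeim ⇒ miemmmmiimmmmeim   [P -> epsilon]

P ⇒ mPm ⇒ miPim ⇒ miePeim ⇒ miemPmeim ⇒ miemmPmmeim ⇒ miemmmPmmmeim ⇒ miemmmmPmmmmeim ⇒ miemmmmiPimmmmeim ⇒ miemmmmiimmmmeim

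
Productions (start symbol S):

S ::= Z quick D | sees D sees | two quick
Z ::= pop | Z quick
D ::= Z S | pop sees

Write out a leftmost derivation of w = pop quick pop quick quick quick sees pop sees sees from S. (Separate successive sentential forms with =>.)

S => Z quick D => pop quick D => pop quick Z S => pop quick Z quick S => pop quick Z quick quick S => pop quick Z quick quick quick S => pop quick pop quick quick quick S => pop quick pop quick quick quick sees D sees => pop quick pop quick quick quick sees pop sees sees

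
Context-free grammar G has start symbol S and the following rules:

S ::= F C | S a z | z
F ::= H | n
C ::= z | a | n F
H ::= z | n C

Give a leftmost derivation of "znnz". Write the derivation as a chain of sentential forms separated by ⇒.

S ⇒ FC ⇒ HC ⇒ zC ⇒ znF ⇒ znH ⇒ znnC ⇒ znnz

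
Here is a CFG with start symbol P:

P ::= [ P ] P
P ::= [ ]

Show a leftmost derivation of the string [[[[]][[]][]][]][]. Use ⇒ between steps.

P ⇒ [P]P ⇒ [[P]P]P ⇒ [[[P]P]P]P ⇒ [[[[]]P]P]P ⇒ [[[[]][P]P]P]P ⇒ [[[[]][[]]P]P]P ⇒ [[[[]][[]][]]P]P ⇒ [[[[]][[]][]][]]P ⇒ [[[[]][[]][]][]][]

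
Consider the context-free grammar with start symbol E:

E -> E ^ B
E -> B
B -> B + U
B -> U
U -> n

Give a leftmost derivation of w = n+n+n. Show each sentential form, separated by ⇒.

E ⇒ B ⇒ B+U ⇒ B+U+U ⇒ U+U+U ⇒ n+U+U ⇒ n+n+U ⇒ n+n+n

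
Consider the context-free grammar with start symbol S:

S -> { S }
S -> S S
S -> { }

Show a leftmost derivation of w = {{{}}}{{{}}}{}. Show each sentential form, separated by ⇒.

S ⇒ SS ⇒ SSS ⇒ {S}SS ⇒ {{S}}SS ⇒ {{{}}}SS ⇒ {{{}}}{S}S ⇒ {{{}}}{{S}}S ⇒ {{{}}}{{{}}}S ⇒ {{{}}}{{{}}}{}

S ⇒ SS   [S -> S S]
SS ⇒ SSS   [S -> S S]
SSS ⇒ {S}SS   [S -> { S }]
{S}SS ⇒ {{S}}SS   [S -> { S }]
{{S}}SS ⇒ {{{}}}SS   [S -> { }]
{{{}}}SS ⇒ {{{}}}{S}S   [S -> { S }]
{{{}}}{S}S ⇒ {{{}}}{{S}}S   [S -> { S }]
{{{}}}{{S}}S ⇒ {{{}}}{{{}}}S   [S -> { }]
{{{}}}{{{}}}S ⇒ {{{}}}{{{}}}{}   [S -> { }]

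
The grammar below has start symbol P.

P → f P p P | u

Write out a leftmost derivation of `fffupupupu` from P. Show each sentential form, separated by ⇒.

P⇒fPpP⇒ffPpPpP⇒fffPpPpPpP⇒fffupPpPpP⇒fffupupPpP⇒fffupupupP⇒fffupupupu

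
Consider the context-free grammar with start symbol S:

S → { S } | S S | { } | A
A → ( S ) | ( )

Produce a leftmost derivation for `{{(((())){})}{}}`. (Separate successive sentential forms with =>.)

S => {S} => {SS} => {{S}S} => {{A}S} => {{(S)}S} => {{(SS)}S} => {{(AS)}S} => {{((S)S)}S} => {{((A)S)}S} => {{(((S))S)}S} => {{(((A))S)}S} => {{(((()))S)}S} => {{(((())){})}S} => {{(((())){})}{}}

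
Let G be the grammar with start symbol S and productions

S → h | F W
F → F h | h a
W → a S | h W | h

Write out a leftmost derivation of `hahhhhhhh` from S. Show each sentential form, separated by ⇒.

S ⇒ FW ⇒ FhW ⇒ FhhW ⇒ FhhhW ⇒ FhhhhW ⇒ FhhhhhW ⇒ FhhhhhhW ⇒ hahhhhhhW ⇒ hahhhhhhh

S ⇒ FW   [S → F W]
FW ⇒ FhW   [F → F h]
FhW ⇒ FhhW   [F → F h]
FhhW ⇒ FhhhW   [F → F h]
FhhhW ⇒ FhhhhW   [F → F h]
FhhhhW ⇒ FhhhhhW   [F → F h]
FhhhhhW ⇒ FhhhhhhW   [F → F h]
FhhhhhhW ⇒ hahhhhhhW   [F → h a]
hahhhhhhW ⇒ hahhhhhhh   [W → h]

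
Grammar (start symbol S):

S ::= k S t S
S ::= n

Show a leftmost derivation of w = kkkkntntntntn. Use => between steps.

S=>kStS=>kkStStS=>kkkStStStS=>kkkkStStStStS=>kkkkntStStStS=>kkkkntntStStS=>kkkkntntntStS=>kkkkntntntntS=>kkkkntntntntn

S => kStS   [S ::= k S t S]
kStS => kkStStS   [S ::= k S t S]
kkStStS => kkkStStStS   [S ::= k S t S]
kkkStStStS => kkkkStStStStS   [S ::= k S t S]
kkkkStStStStS => kkkkntStStStS   [S ::= n]
kkkkntStStStS => kkkkntntStStS   [S ::= n]
kkkkntntStStS => kkkkntntntStS   [S ::= n]
kkkkntntntStS => kkkkntntntntS   [S ::= n]
kkkkntntntntS => kkkkntntntntn   [S ::= n]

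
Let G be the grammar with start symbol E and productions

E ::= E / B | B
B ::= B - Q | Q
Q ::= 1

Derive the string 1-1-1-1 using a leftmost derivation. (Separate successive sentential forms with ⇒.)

E ⇒ B   [E ::= B]
B ⇒ B-Q   [B ::= B - Q]
B-Q ⇒ B-Q-Q   [B ::= B - Q]
B-Q-Q ⇒ B-Q-Q-Q   [B ::= B - Q]
B-Q-Q-Q ⇒ Q-Q-Q-Q   [B ::= Q]
Q-Q-Q-Q ⇒ 1-Q-Q-Q   [Q ::= 1]
1-Q-Q-Q ⇒ 1-1-Q-Q   [Q ::= 1]
1-1-Q-Q ⇒ 1-1-1-Q   [Q ::= 1]
1-1-1-Q ⇒ 1-1-1-1   [Q ::= 1]

E ⇒ B ⇒ B-Q ⇒ B-Q-Q ⇒ B-Q-Q-Q ⇒ Q-Q-Q-Q ⇒ 1-Q-Q-Q ⇒ 1-1-Q-Q ⇒ 1-1-1-Q ⇒ 1-1-1-1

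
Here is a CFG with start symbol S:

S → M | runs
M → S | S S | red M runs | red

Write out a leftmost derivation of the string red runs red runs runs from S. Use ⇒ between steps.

S ⇒ M   [S → M]
M ⇒ S S   [M → S S]
S S ⇒ M S   [S → M]
M S ⇒ red M runs S   [M → red M runs]
red M runs S ⇒ red S S runs S   [M → S S]
red S S runs S ⇒ red runs S runs S   [S → runs]
red runs S runs S ⇒ red runs M runs S   [S → M]
red runs M runs S ⇒ red runs red runs S   [M → red]
red runs red runs S ⇒ red runs red runs runs   [S → runs]

S ⇒ M ⇒ S S ⇒ M S ⇒ red M runs S ⇒ red S S runs S ⇒ red runs S runs S ⇒ red runs M runs S ⇒ red runs red runs S ⇒ red runs red runs runs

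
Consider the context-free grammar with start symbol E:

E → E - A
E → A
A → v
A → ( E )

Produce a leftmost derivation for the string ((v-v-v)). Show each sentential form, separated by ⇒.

E ⇒ A ⇒ (E) ⇒ (A) ⇒ ((E)) ⇒ ((E-A)) ⇒ ((E-A-A)) ⇒ ((A-A-A)) ⇒ ((v-A-A)) ⇒ ((v-v-A)) ⇒ ((v-v-v))

E ⇒ A   [E → A]
A ⇒ (E)   [A → ( E )]
(E) ⇒ (A)   [E → A]
(A) ⇒ ((E))   [A → ( E )]
((E)) ⇒ ((E-A))   [E → E - A]
((E-A)) ⇒ ((E-A-A))   [E → E - A]
((E-A-A)) ⇒ ((A-A-A))   [E → A]
((A-A-A)) ⇒ ((v-A-A))   [A → v]
((v-A-A)) ⇒ ((v-v-A))   [A → v]
((v-v-A)) ⇒ ((v-v-v))   [A → v]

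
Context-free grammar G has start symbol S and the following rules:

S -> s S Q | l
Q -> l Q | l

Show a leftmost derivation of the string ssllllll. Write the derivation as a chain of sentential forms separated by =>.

S=>sSQ=>ssSQQ=>sslQQ=>ssllQQ=>sslllQQ=>ssllllQQ=>sslllllQ=>ssllllll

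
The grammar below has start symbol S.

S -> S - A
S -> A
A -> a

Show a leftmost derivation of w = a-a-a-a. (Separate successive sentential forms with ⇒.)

S⇒S-A⇒S-A-A⇒S-A-A-A⇒A-A-A-A⇒a-A-A-A⇒a-a-A-A⇒a-a-a-A⇒a-a-a-a

S ⇒ S-A   [S -> S - A]
S-A ⇒ S-A-A   [S -> S - A]
S-A-A ⇒ S-A-A-A   [S -> S - A]
S-A-A-A ⇒ A-A-A-A   [S -> A]
A-A-A-A ⇒ a-A-A-A   [A -> a]
a-A-A-A ⇒ a-a-A-A   [A -> a]
a-a-A-A ⇒ a-a-a-A   [A -> a]
a-a-a-A ⇒ a-a-a-a   [A -> a]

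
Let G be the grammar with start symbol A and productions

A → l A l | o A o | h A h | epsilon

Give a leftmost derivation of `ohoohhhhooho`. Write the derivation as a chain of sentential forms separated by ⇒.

A⇒oAo⇒ohAho⇒ohoAoho⇒ohooAooho⇒ohoohAhooho⇒ohoohhAhhooho⇒ohoohhhhooho

A ⇒ oAo   [A → o A o]
oAo ⇒ ohAho   [A → h A h]
ohAho ⇒ ohoAoho   [A → o A o]
ohoAoho ⇒ ohooAooho   [A → o A o]
ohooAooho ⇒ ohoohAhooho   [A → h A h]
ohoohAhooho ⇒ ohoohhAhhooho   [A → h A h]
ohoohhAhhooho ⇒ ohoohhhhooho   [A → epsilon]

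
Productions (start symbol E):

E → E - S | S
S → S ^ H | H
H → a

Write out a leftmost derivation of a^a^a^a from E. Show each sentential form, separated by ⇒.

E ⇒ S   [E → S]
S ⇒ S^H   [S → S ^ H]
S^H ⇒ S^H^H   [S → S ^ H]
S^H^H ⇒ S^H^H^H   [S → S ^ H]
S^H^H^H ⇒ H^H^H^H   [S → H]
H^H^H^H ⇒ a^H^H^H   [H → a]
a^H^H^H ⇒ a^a^H^H   [H → a]
a^a^H^H ⇒ a^a^a^H   [H → a]
a^a^a^H ⇒ a^a^a^a   [H → a]

E ⇒ S ⇒ S^H ⇒ S^H^H ⇒ S^H^H^H ⇒ H^H^H^H ⇒ a^H^H^H ⇒ a^a^H^H ⇒ a^a^a^H ⇒ a^a^a^a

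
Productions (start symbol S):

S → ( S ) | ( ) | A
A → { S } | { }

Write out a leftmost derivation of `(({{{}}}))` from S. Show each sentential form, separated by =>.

S=>(S)=>((S))=>((A))=>(({S}))=>(({A}))=>(({{S}}))=>(({{A}}))=>(({{{}}}))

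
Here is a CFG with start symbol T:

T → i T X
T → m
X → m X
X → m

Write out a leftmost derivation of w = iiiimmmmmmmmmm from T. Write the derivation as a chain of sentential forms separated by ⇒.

T ⇒ iTX   [T → i T X]
iTX ⇒ iiTXX   [T → i T X]
iiTXX ⇒ iiiTXXX   [T → i T X]
iiiTXXX ⇒ iiiiTXXXX   [T → i T X]
iiiiTXXXX ⇒ iiiimXXXX   [T → m]
iiiimXXXX ⇒ iiiimmXXXX   [X → m X]
iiiimmXXXX ⇒ iiiimmmXXXX   [X → m X]
iiiimmmXXXX ⇒ iiiimmmmXXXX   [X → m X]
iiiimmmmXXXX ⇒ iiiimmmmmXXX   [X → m]
iiiimmmmmXXX ⇒ iiiimmmmmmXXX   [X → m X]
iiiimmmmmmXXX ⇒ iiiimmmmmmmXX   [X → m]
iiiimmmmmmmXX ⇒ iiiimmmmmmmmXX   [X → m X]
iiiimmmmmmmmXX ⇒ iiiimmmmmmmmmX   [X → m]
iiiimmmmmmmmmX ⇒ iiiimmmmmmmmmm   [X → m]

T ⇒ iTX ⇒ iiTXX ⇒ iiiTXXX ⇒ iiiiTXXXX ⇒ iiiimXXXX ⇒ iiiimmXXXX ⇒ iiiimmmXXXX ⇒ iiiimmmmXXXX ⇒ iiiimmmmmXXX ⇒ iiiimmmmmmXXX ⇒ iiiimmmmmmmXX ⇒ iiiimmmmmmmmXX ⇒ iiiimmmmmmmmmX ⇒ iiiimmmmmmmmmm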